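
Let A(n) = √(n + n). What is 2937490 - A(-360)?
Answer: 2937490 - 12*I*√5 ≈ 2.9375e+6 - 26.833*I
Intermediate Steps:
A(n) = √2*√n (A(n) = √(2*n) = √2*√n)
2937490 - A(-360) = 2937490 - √2*√(-360) = 2937490 - √2*6*I*√10 = 2937490 - 12*I*√5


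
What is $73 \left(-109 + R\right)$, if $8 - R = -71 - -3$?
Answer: $-2409$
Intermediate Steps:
$R = 76$ ($R = 8 - \left(-71 - -3\right) = 8 - \left(-71 + 3\right) = 8 - -68 = 8 + 68 = 76$)
$73 \left(-109 + R\right) = 73 \left(-109 + 76\right) = 73 \left(-33\right) = -2409$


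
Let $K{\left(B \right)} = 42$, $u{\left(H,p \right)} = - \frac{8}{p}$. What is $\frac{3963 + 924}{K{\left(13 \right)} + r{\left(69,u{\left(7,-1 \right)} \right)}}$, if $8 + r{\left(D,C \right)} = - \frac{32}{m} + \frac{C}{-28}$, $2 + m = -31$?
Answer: $\frac{1128897}{8012} \approx 140.9$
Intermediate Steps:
$m = -33$ ($m = -2 - 31 = -33$)
$r{\left(D,C \right)} = - \frac{232}{33} - \frac{C}{28}$ ($r{\left(D,C \right)} = -8 + \left(- \frac{32}{-33} + \frac{C}{-28}\right) = -8 + \left(\left(-32\right) \left(- \frac{1}{33}\right) + C \left(- \frac{1}{28}\right)\right) = -8 - \left(- \frac{32}{33} + \frac{C}{28}\right) = - \frac{232}{33} - \frac{C}{28}$)
$\frac{3963 + 924}{K{\left(13 \right)} + r{\left(69,u{\left(7,-1 \right)} \right)}} = \frac{3963 + 924}{42 - \left(\frac{232}{33} + \frac{\left(-8\right) \frac{1}{-1}}{28}\right)} = \frac{4887}{42 - \left(\frac{232}{33} + \frac{\left(-8\right) \left(-1\right)}{28}\right)} = \frac{4887}{42 - \frac{1690}{231}} = \frac{4887}{\frac{8012}{231}} = 4887 \cdot \frac{231}{8012} = \frac{1128897}{8012}$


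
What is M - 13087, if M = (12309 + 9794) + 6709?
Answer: 15725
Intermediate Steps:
M = 28812 (M = 22103 + 6709 = 28812)
M - 13087 = 28812 - 13087 = 15725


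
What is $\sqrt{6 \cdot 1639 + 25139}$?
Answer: $\sqrt{34973} \approx 187.01$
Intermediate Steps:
$\sqrt{6 \cdot 1639 + 25139} = \sqrt{9834 + 25139} = \sqrt{34973}$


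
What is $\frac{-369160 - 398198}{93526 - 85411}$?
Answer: $- \frac{255786}{2705} \approx -94.56$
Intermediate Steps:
$\frac{-369160 - 398198}{93526 - 85411} = - \frac{767358}{8115} = \left(-767358\right) \frac{1}{8115} = - \frac{255786}{2705}$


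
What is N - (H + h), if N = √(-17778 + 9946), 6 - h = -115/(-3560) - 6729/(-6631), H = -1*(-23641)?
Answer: -111638975423/4721272 + 2*I*√1958 ≈ -23646.0 + 88.499*I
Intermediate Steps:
H = 23641
h = 23384071/4721272 (h = 6 - (-115/(-3560) - 6729/(-6631)) = 6 - (-115*(-1/3560) - 6729*(-1/6631)) = 6 - (23/712 + 6729/6631) = 6 - 1*4943561/4721272 = 6 - 4943561/4721272 = 23384071/4721272 ≈ 4.9529)
N = 2*I*√1958 (N = √(-7832) = 2*I*√1958 ≈ 88.499*I)
N - (H + h) = 2*I*√1958 - (23641 + 23384071/4721272) = 2*I*√1958 - 1*111638975423/4721272 = 2*I*√1958 - 111638975423/4721272 = -111638975423/4721272 + 2*I*√1958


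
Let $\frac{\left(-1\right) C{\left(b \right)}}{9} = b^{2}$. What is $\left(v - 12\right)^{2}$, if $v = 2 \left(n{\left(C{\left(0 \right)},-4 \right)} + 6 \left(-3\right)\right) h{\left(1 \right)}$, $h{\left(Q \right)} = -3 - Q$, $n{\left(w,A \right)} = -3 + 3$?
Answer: $17424$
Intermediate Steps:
$C{\left(b \right)} = - 9 b^{2}$
$n{\left(w,A \right)} = 0$
$v = 144$ ($v = 2 \left(0 + 6 \left(-3\right)\right) \left(-3 - 1\right) = 2 \left(0 - 18\right) \left(-3 - 1\right) = 2 \left(-18\right) \left(-4\right) = \left(-36\right) \left(-4\right) = 144$)
$\left(v - 12\right)^{2} = \left(144 - 12\right)^{2} = 132^{2} = 17424$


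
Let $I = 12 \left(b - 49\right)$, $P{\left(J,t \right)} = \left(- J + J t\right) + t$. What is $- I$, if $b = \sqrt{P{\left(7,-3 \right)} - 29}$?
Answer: $588 - 24 i \sqrt{15} \approx 588.0 - 92.952 i$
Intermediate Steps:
$P{\left(J,t \right)} = t - J + J t$
$b = 2 i \sqrt{15}$ ($b = \sqrt{\left(-3 - 7 + 7 \left(-3\right)\right) - 29} = \sqrt{\left(-3 - 7 - 21\right) - 29} = \sqrt{-31 - 29} = \sqrt{-60} = 2 i \sqrt{15} \approx 7.746 i$)
$I = -588 + 24 i \sqrt{15}$ ($I = 12 \left(2 i \sqrt{15} - 49\right) = 12 \left(-49 + 2 i \sqrt{15}\right) = -588 + 24 i \sqrt{15} \approx -588.0 + 92.952 i$)
$- I = - (-588 + 24 i \sqrt{15}) = 588 - 24 i \sqrt{15}$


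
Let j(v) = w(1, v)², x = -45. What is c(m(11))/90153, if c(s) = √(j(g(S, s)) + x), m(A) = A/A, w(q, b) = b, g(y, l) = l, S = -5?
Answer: 2*I*√11/90153 ≈ 7.3578e-5*I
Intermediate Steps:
j(v) = v²
m(A) = 1
c(s) = √(-45 + s²) (c(s) = √(s² - 45) = √(-45 + s²))
c(m(11))/90153 = √(-45 + 1²)/90153 = √(-45 + 1)*(1/90153) = √(-44)*(1/90153) = (2*I*√11)*(1/90153) = 2*I*√11/90153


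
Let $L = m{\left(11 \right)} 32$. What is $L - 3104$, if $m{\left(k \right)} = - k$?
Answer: $-3456$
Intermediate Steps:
$L = -352$ ($L = \left(-1\right) 11 \cdot 32 = \left(-11\right) 32 = -352$)
$L - 3104 = -352 - 3104 = -3456$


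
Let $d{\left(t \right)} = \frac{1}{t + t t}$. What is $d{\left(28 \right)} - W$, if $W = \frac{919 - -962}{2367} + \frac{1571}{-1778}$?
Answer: $\frac{349217}{3874516} \approx 0.090132$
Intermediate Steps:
$W = - \frac{41571}{467614}$ ($W = \left(919 + 962\right) \frac{1}{2367} + 1571 \left(- \frac{1}{1778}\right) = 1881 \cdot \frac{1}{2367} - \frac{1571}{1778} = \frac{209}{263} - \frac{1571}{1778} = - \frac{41571}{467614} \approx -0.0889$)
$d{\left(t \right)} = \frac{1}{t + t^{2}}$
$d{\left(28 \right)} - W = \frac{1}{28 \left(1 + 28\right)} - - \frac{41571}{467614} = \frac{1}{28 \cdot 29} + \frac{41571}{467614} = \frac{1}{28} \cdot \frac{1}{29} + \frac{41571}{467614} = \frac{1}{812} + \frac{41571}{467614} = \frac{349217}{3874516}$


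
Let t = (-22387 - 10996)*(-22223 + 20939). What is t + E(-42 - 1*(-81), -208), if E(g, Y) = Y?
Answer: 42863564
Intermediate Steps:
t = 42863772 (t = -33383*(-1284) = 42863772)
t + E(-42 - 1*(-81), -208) = 42863772 - 208 = 42863564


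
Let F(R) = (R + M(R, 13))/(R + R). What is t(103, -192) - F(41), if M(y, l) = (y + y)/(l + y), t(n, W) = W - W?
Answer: -14/27 ≈ -0.51852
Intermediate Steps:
t(n, W) = 0
M(y, l) = 2*y/(l + y) (M(y, l) = (2*y)/(l + y) = 2*y/(l + y))
F(R) = (R + 2*R/(13 + R))/(2*R) (F(R) = (R + 2*R/(13 + R))/(R + R) = (R + 2*R/(13 + R))/((2*R)) = (R + 2*R/(13 + R))*(1/(2*R)) = (R + 2*R/(13 + R))/(2*R))
t(103, -192) - F(41) = 0 - (15 + 41)/(2*(13 + 41)) = 0 - 56/(2*54) = 0 - 1*14/27 = 0 - 14/27 = -14/27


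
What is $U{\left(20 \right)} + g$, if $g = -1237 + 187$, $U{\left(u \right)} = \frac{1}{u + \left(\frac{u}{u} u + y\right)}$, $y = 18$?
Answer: $- \frac{60899}{58} \approx -1050.0$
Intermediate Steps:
$U{\left(u \right)} = \frac{1}{18 + 2 u}$ ($U{\left(u \right)} = \frac{1}{u + \left(\frac{u}{u} u + 18\right)} = \frac{1}{u + \left(1 u + 18\right)} = \frac{1}{u + \left(u + 18\right)} = \frac{1}{u + \left(18 + u\right)} = \frac{1}{18 + 2 u}$)
$g = -1050$
$U{\left(20 \right)} + g = \frac{1}{2 \left(9 + 20\right)} - 1050 = \frac{1}{2 \cdot 29} - 1050 = \frac{1}{2} \cdot \frac{1}{29} - 1050 = \frac{1}{58} - 1050 = - \frac{60899}{58}$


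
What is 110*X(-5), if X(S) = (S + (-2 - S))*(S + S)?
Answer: 2200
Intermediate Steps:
X(S) = -4*S
110*X(-5) = 110*(-4*(-5)) = 110*20 = 2200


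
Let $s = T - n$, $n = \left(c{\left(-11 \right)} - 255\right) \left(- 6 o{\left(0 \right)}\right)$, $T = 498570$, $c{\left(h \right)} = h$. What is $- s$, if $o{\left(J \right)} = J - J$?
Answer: $-498570$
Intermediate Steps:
$o{\left(J \right)} = 0$
$n = 0$ ($n = \left(-11 - 255\right) \left(\left(-6\right) 0\right) = \left(-266\right) 0 = 0$)
$s = 498570$ ($s = 498570 - 0 = 498570 + 0 = 498570$)
$- s = \left(-1\right) 498570 = -498570$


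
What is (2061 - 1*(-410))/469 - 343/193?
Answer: 45148/12931 ≈ 3.4915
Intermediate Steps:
(2061 - 1*(-410))/469 - 343/193 = (2061 + 410)*(1/469) - 343*1/193 = 2471*(1/469) - 343/193 = 353/67 - 343/193 = 45148/12931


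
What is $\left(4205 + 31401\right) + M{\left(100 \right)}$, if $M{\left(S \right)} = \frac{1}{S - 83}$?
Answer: $\frac{605303}{17} \approx 35606.0$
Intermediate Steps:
$M{\left(S \right)} = \frac{1}{-83 + S}$
$\left(4205 + 31401\right) + M{\left(100 \right)} = \left(4205 + 31401\right) + \frac{1}{-83 + 100} = 35606 + \frac{1}{17} = \frac{605303}{17}$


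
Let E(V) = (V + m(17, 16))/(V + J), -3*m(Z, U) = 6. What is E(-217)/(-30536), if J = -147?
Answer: -219/11115104 ≈ -1.9703e-5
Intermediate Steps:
m(Z, U) = -2 (m(Z, U) = -⅓*6 = -2)
E(V) = (-2 + V)/(-147 + V) (E(V) = (V - 2)/(V - 147) = (-2 + V)/(-147 + V))
E(-217)/(-30536) = ((-2 - 217)/(-147 - 217))/(-30536) = (-219/(-364))*(-1/30536) = -1/364*(-219)*(-1/30536) = (219/364)*(-1/30536) = -219/11115104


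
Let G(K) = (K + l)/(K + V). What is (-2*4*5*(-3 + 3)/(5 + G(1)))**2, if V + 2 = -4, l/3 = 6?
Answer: 0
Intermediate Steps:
l = 18 (l = 3*6 = 18)
V = -6 (V = -2 - 4 = -6)
G(K) = (18 + K)/(-6 + K) (G(K) = (K + 18)/(K - 6) = (18 + K)/(-6 + K))
(-2*4*5*(-3 + 3)/(5 + G(1)))**2 = (-2*4*5*(-3 + 3)/(5 + (18 + 1)/(-6 + 1)))**2 = (-40*0/(5 + 19/(-5)))**2 = (-40*0/(5 - 1/5*19))**2 = (-40*0/(5 - 19/5))**2 = (-40*0/(6/5))**2 = (-40*0*(5/6))**2 = (-40*0)**2 = (-2*0)**2 = 0**2 = 0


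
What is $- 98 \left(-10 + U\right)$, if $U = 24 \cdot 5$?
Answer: $-10780$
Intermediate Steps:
$U = 120$
$- 98 \left(-10 + U\right) = - 98 \left(-10 + 120\right) = \left(-98\right) 110 = -10780$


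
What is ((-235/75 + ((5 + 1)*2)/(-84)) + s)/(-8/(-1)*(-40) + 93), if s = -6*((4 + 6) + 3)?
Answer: 8534/23835 ≈ 0.35804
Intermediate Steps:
s = -78 (s = -6*(10 + 3) = -6*13 = -78)
((-235/75 + ((5 + 1)*2)/(-84)) + s)/(-8/(-1)*(-40) + 93) = ((-235/75 + ((5 + 1)*2)/(-84)) - 78)/(-8/(-1)*(-40) + 93) = ((-235*1/75 + (6*2)*(-1/84)) - 78)/(-8*(-1)*(-40) + 93) = ((-47/15 + 12*(-1/84)) - 78)/(8*(-40) + 93) = ((-47/15 - ⅐) - 78)/(-320 + 93) = (-344/105 - 78)/(-227) = -8534/105*(-1/227) = 8534/23835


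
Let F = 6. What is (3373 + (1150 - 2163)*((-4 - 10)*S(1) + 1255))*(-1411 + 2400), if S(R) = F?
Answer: -1169838650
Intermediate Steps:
S(R) = 6
(3373 + (1150 - 2163)*((-4 - 10)*S(1) + 1255))*(-1411 + 2400) = (3373 + (1150 - 2163)*((-4 - 10)*6 + 1255))*(-1411 + 2400) = (3373 - 1013*(-14*6 + 1255))*989 = (3373 - 1013*(-84 + 1255))*989 = (3373 - 1013*1171)*989 = (3373 - 1186223)*989 = -1182850*989 = -1169838650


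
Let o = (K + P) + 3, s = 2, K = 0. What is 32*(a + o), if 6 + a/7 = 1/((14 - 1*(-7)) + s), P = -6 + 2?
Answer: -31424/23 ≈ -1366.3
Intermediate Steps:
P = -4
o = -1 (o = (0 - 4) + 3 = -4 + 3 = -1)
a = -959/23 (a = -42 + 7/((14 - 1*(-7)) + 2) = -42 + 7/((14 + 7) + 2) = -42 + 7/(21 + 2) = -42 + 7/23 = -959/23 ≈ -41.696)
32*(a + o) = 32*(-959/23 - 1) = 32*(-982/23) = -31424/23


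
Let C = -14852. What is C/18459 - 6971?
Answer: -128692541/18459 ≈ -6971.8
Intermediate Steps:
C/18459 - 6971 = -14852/18459 - 6971 = -128692541/18459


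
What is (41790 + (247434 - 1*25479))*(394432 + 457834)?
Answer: 224780896170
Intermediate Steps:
(41790 + (247434 - 1*25479))*(394432 + 457834) = (41790 + (247434 - 25479))*852266 = (41790 + 221955)*852266 = 263745*852266 = 224780896170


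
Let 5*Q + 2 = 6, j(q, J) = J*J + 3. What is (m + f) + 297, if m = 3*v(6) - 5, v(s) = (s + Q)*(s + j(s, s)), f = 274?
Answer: 1484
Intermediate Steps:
j(q, J) = 3 + J² (j(q, J) = J² + 3 = 3 + J²)
Q = ⅘ (Q = -⅖ + (⅕)*6 = -⅖ + 6/5 = ⅘ ≈ 0.80000)
v(s) = (⅘ + s)*(3 + s + s²) (v(s) = (s + ⅘)*(s + (3 + s²)) = (⅘ + s)*(3 + s + s²))
m = 913 (m = 3*(12/5 + 6³ + (9/5)*6² + (19/5)*6) - 5 = 3*(12/5 + 216 + (9/5)*36 + 114/5) - 5 = 3*(12/5 + 216 + 324/5 + 114/5) - 5 = 3*306 - 5 = 918 - 5 = 913)
(m + f) + 297 = (913 + 274) + 297 = 1187 + 297 = 1484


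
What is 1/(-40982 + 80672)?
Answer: 1/39690 ≈ 2.5195e-5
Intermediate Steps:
1/(-40982 + 80672) = 1/39690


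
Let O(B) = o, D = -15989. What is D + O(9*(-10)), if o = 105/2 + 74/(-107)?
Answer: -3410559/214 ≈ -15937.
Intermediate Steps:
o = 11087/214 (o = 105*(½) + 74*(-1/107) = 105/2 - 74/107 = 11087/214 ≈ 51.808)
O(B) = 11087/214
D + O(9*(-10)) = -15989 + 11087/214 = -3410559/214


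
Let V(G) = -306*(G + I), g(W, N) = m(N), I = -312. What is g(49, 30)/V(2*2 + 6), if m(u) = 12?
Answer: 1/7701 ≈ 0.00012985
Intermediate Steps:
g(W, N) = 12
V(G) = 95472 - 306*G (V(G) = -306*(G - 312) = -306*(-312 + G) = 95472 - 306*G)
g(49, 30)/V(2*2 + 6) = 12/(95472 - 306*(2*2 + 6)) = 12/(95472 - 306*(4 + 6)) = 12/(95472 - 306*10) = 12/(95472 - 3060) = 12/92412 = 12*(1/92412) = 1/7701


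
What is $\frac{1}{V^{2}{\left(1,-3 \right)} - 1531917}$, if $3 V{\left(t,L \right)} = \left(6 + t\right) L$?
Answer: $- \frac{1}{1531868} \approx -6.528 \cdot 10^{-7}$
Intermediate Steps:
$V{\left(t,L \right)} = \frac{L \left(6 + t\right)}{3}$ ($V{\left(t,L \right)} = \frac{\left(6 + t\right) L}{3} = \frac{L \left(6 + t\right)}{3}$)
$\frac{1}{V^{2}{\left(1,-3 \right)} - 1531917} = \frac{1}{\left(\frac{1}{3} \left(-3\right) \left(6 + 1\right)\right)^{2} - 1531917} = \frac{1}{\left(\frac{1}{3} \left(-3\right) 7\right)^{2} - 1531917} = \frac{1}{\left(-7\right)^{2} - 1531917} = \frac{1}{49 - 1531917} = \frac{1}{-1531868} = - \frac{1}{1531868}$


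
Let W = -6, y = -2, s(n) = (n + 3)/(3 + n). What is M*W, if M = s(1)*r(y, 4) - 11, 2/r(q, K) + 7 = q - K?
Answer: 870/13 ≈ 66.923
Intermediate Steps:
s(n) = 1 (s(n) = (3 + n)/(3 + n) = 1)
r(q, K) = 2/(-7 + q - K) (r(q, K) = 2/(-7 + (q - K)) = 2/(-7 + q - K))
M = -145/13 (M = 1*(2/(-7 - 2 - 1*4)) - 11 = 1*(2/(-7 - 2 - 4)) - 11 = 1*(2/(-13)) - 11 = 1*(2*(-1/13)) - 11 = 1*(-2/13) - 11 = -2/13 - 11 = -145/13 ≈ -11.154)
M*W = -145/13*(-6) = 870/13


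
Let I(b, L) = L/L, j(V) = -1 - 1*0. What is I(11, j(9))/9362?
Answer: 1/9362 ≈ 0.00010681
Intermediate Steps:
j(V) = -1 (j(V) = -1 + 0 = -1)
I(b, L) = 1
I(11, j(9))/9362 = 1/9362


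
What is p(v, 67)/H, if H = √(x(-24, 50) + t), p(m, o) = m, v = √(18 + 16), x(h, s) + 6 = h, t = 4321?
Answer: √145894/4291 ≈ 0.089014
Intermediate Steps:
x(h, s) = -6 + h
v = √34 ≈ 5.8309
H = √4291 (H = √((-6 - 24) + 4321) = √(-30 + 4321) = √4291 ≈ 65.506)
p(v, 67)/H = √34/(√4291) = √34*(√4291/4291) = √145894/4291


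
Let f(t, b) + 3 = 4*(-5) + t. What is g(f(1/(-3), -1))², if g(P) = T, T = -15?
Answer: 225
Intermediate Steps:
f(t, b) = -23 + t (f(t, b) = -3 + (4*(-5) + t) = -3 + (-20 + t) = -23 + t)
g(P) = -15
g(f(1/(-3), -1))² = (-15)² = 225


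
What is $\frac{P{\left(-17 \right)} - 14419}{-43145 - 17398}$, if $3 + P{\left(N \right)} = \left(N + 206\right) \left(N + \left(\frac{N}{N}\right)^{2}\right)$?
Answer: $\frac{17446}{60543} \approx 0.28816$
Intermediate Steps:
$P{\left(N \right)} = -3 + \left(1 + N\right) \left(206 + N\right)$ ($P{\left(N \right)} = -3 + \left(N + 206\right) \left(N + \left(\frac{N}{N}\right)^{2}\right) = -3 + \left(206 + N\right) \left(N + 1^{2}\right) = -3 + \left(206 + N\right) \left(N + 1\right) = -3 + \left(206 + N\right) \left(1 + N\right) = -3 + \left(1 + N\right) \left(206 + N\right)$)
$\frac{P{\left(-17 \right)} - 14419}{-43145 - 17398} = \frac{\left(203 + \left(-17\right)^{2} + 207 \left(-17\right)\right) - 14419}{-43145 - 17398} = \frac{\left(203 + 289 - 3519\right) - 14419}{-60543} = \left(-3027 - 14419\right) \left(- \frac{1}{60543}\right) = \left(-17446\right) \left(- \frac{1}{60543}\right) = \frac{17446}{60543}$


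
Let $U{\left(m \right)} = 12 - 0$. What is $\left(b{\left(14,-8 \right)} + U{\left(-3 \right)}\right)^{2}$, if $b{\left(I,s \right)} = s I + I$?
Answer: $7396$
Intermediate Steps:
$b{\left(I,s \right)} = I + I s$ ($b{\left(I,s \right)} = I s + I = I + I s$)
$U{\left(m \right)} = 12$ ($U{\left(m \right)} = 12 + 0 = 12$)
$\left(b{\left(14,-8 \right)} + U{\left(-3 \right)}\right)^{2} = \left(14 \left(1 - 8\right) + 12\right)^{2} = \left(14 \left(-7\right) + 12\right)^{2} = \left(-98 + 12\right)^{2} = \left(-86\right)^{2} = 7396$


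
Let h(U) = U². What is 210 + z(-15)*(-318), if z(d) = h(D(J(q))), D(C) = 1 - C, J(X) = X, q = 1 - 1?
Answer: -108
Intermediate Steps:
q = 0
z(d) = 1 (z(d) = (1 - 1*0)² = (1 + 0)² = 1² = 1)
210 + z(-15)*(-318) = 210 + 1*(-318) = 210 - 318 = -108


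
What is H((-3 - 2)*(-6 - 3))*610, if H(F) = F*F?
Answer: 1235250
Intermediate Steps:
H(F) = F²
H((-3 - 2)*(-6 - 3))*610 = ((-3 - 2)*(-6 - 3))²*610 = (-5*(-9))²*610 = 45²*610 = 2025*610 = 1235250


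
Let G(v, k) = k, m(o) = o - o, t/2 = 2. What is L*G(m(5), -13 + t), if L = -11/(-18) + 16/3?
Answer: -107/2 ≈ -53.500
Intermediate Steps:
t = 4 (t = 2*2 = 4)
m(o) = 0
L = 107/18 (L = -11*(-1/18) + 16*(⅓) = 11/18 + 16/3 = 107/18 ≈ 5.9444)
L*G(m(5), -13 + t) = 107*(-13 + 4)/18 = (107/18)*(-9) = -107/2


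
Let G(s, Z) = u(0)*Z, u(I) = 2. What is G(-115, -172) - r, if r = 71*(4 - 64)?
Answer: 3916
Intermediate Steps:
G(s, Z) = 2*Z
r = -4260 (r = 71*(-60) = -4260)
G(-115, -172) - r = 2*(-172) - 1*(-4260) = -344 + 4260 = 3916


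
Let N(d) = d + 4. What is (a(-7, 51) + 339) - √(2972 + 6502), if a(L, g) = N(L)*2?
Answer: 333 - √9474 ≈ 235.67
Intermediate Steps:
N(d) = 4 + d
a(L, g) = 8 + 2*L (a(L, g) = (4 + L)*2 = 8 + 2*L)
(a(-7, 51) + 339) - √(2972 + 6502) = ((8 + 2*(-7)) + 339) - √(2972 + 6502) = ((8 - 14) + 339) - √9474 = (-6 + 339) - √9474 = 333 - √9474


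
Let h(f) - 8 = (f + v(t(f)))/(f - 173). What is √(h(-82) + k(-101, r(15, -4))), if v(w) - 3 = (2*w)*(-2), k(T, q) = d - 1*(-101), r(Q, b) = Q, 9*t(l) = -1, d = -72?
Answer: √21833610/765 ≈ 6.1080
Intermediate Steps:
t(l) = -⅑ (t(l) = (⅑)*(-1) = -⅑)
k(T, q) = 29 (k(T, q) = -72 - 1*(-101) = -72 + 101 = 29)
v(w) = 3 - 4*w (v(w) = 3 + (2*w)*(-2) = 3 - 4*w)
h(f) = 8 + (31/9 + f)/(-173 + f) (h(f) = 8 + (f + (3 - 4*(-⅑)))/(f - 173) = 8 + (f + (3 + 4/9))/(-173 + f) = 8 + (f + 31/9)/(-173 + f) = 8 + (31/9 + f)/(-173 + f))
√(h(-82) + k(-101, r(15, -4))) = √((-12425 + 81*(-82))/(9*(-173 - 82)) + 29) = √((⅑)*(-12425 - 6642)/(-255) + 29) = √((⅑)*(-1/255)*(-19067) + 29) = √(19067/2295 + 29) = √(85622/2295) = √21833610/765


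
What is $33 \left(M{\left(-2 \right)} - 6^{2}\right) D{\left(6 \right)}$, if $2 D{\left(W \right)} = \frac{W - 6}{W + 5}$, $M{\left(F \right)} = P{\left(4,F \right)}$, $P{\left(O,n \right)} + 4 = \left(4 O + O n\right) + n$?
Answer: $0$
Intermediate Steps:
$P{\left(O,n \right)} = -4 + n + 4 O + O n$ ($P{\left(O,n \right)} = -4 + \left(\left(4 O + O n\right) + n\right) = -4 + \left(n + 4 O + O n\right) = -4 + n + 4 O + O n$)
$M{\left(F \right)} = 12 + 5 F$ ($M{\left(F \right)} = -4 + F + 4 \cdot 4 + 4 F = -4 + F + 16 + 4 F = 12 + 5 F$)
$D{\left(W \right)} = \frac{-6 + W}{2 \left(5 + W\right)}$ ($D{\left(W \right)} = \frac{\left(W - 6\right) \frac{1}{W + 5}}{2} = \frac{\left(-6 + W\right) \frac{1}{5 + W}}{2} = \frac{\frac{1}{5 + W} \left(-6 + W\right)}{2} = \frac{-6 + W}{2 \left(5 + W\right)}$)
$33 \left(M{\left(-2 \right)} - 6^{2}\right) D{\left(6 \right)} = 33 \left(\left(12 + 5 \left(-2\right)\right) - 6^{2}\right) \frac{-6 + 6}{2 \left(5 + 6\right)} = 33 \left(\left(12 - 10\right) - 36\right) \frac{1}{2} \cdot \frac{1}{11} \cdot 0 = 33 \left(2 - 36\right) \frac{1}{2} \cdot \frac{1}{11} \cdot 0 = 33 \left(-34\right) 0 = \left(-1122\right) 0 = 0$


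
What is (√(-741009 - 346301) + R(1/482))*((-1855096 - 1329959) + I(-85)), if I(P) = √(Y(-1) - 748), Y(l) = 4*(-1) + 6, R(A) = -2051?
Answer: 7*(293 - I*√22190)*(3185055 - I*√746) ≈ 6.5325e+9 - 3.3212e+9*I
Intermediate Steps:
Y(l) = 2 (Y(l) = -4 + 6 = 2)
I(P) = I*√746 (I(P) = √(2 - 748) = √(-746) = I*√746)
(√(-741009 - 346301) + R(1/482))*((-1855096 - 1329959) + I(-85)) = (√(-741009 - 346301) - 2051)*((-1855096 - 1329959) + I*√746) = (√(-1087310) - 2051)*(-3185055 + I*√746) = (7*I*√22190 - 2051)*(-3185055 + I*√746) = (-2051 + 7*I*√22190)*(-3185055 + I*√746) = (-3185055 + I*√746)*(-2051 + 7*I*√22190)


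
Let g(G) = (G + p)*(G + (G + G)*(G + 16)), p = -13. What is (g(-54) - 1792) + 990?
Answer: -272152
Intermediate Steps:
g(G) = (-13 + G)*(G + 2*G*(16 + G)) (g(G) = (G - 13)*(G + (G + G)*(G + 16)) = (-13 + G)*(G + (2*G)*(16 + G)) = (-13 + G)*(G + 2*G*(16 + G)))
(g(-54) - 1792) + 990 = (-54*(-429 + 2*(-54)² + 7*(-54)) - 1792) + 990 = (-54*(-429 + 2*2916 - 378) - 1792) + 990 = (-54*(-429 + 5832 - 378) - 1792) + 990 = (-54*5025 - 1792) + 990 = (-271350 - 1792) + 990 = -273142 + 990 = -272152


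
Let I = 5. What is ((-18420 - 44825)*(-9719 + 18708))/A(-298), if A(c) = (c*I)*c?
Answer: -113701861/88804 ≈ -1280.4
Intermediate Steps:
A(c) = 5*c**2 (A(c) = (c*5)*c = (5*c)*c = 5*c**2)
((-18420 - 44825)*(-9719 + 18708))/A(-298) = ((-18420 - 44825)*(-9719 + 18708))/((5*(-298)**2)) = (-63245*8989)/((5*88804)) = -568509305/444020 = -568509305*1/444020 = -113701861/88804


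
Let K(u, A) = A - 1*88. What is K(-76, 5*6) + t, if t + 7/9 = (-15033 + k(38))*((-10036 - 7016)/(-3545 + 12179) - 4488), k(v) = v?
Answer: 871953480439/12951 ≈ 6.7327e+7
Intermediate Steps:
K(u, A) = -88 + A (K(u, A) = A - 88 = -88 + A)
t = 871954231597/12951 (t = -7/9 + (-15033 + 38)*((-10036 - 7016)/(-3545 + 12179) - 4488) = -7/9 - 14995*(-17052/8634 - 4488) = -7/9 - 14995*(-17052*1/8634 - 4488) = -7/9 - 14995*(-2842/1439 - 4488) = -7/9 - 14995*(-6461074/1439) = -7/9 + 96883804630/1439 = 871954231597/12951 ≈ 6.7327e+7)
K(-76, 5*6) + t = (-88 + 5*6) + 871954231597/12951 = (-88 + 30) + 871954231597/12951 = -58 + 871954231597/12951 = 871953480439/12951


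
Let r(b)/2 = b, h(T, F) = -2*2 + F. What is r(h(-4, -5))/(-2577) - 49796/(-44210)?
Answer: 21520012/18988195 ≈ 1.1333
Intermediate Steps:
h(T, F) = -4 + F
r(b) = 2*b
r(h(-4, -5))/(-2577) - 49796/(-44210) = (2*(-4 - 5))/(-2577) - 49796/(-44210) = (2*(-9))*(-1/2577) - 49796*(-1/44210) = -18*(-1/2577) + 24898/22105 = 6/859 + 24898/22105 = 21520012/18988195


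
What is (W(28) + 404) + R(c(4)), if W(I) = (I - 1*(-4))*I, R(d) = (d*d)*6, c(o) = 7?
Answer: 1594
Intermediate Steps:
R(d) = 6*d² (R(d) = d²*6 = 6*d²)
W(I) = I*(4 + I) (W(I) = (I + 4)*I = (4 + I)*I = I*(4 + I))
(W(28) + 404) + R(c(4)) = (28*(4 + 28) + 404) + 6*7² = (28*32 + 404) + 6*49 = (896 + 404) + 294 = 1300 + 294 = 1594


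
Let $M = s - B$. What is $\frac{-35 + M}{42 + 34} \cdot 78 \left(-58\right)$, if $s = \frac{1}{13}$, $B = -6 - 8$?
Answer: $\frac{23664}{19} \approx 1245.5$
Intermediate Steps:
$B = -14$
$s = \frac{1}{13} \approx 0.076923$
$M = \frac{183}{13}$ ($M = \frac{1}{13} - -14 = \frac{1}{13} + 14 = \frac{183}{13} \approx 14.077$)
$\frac{-35 + M}{42 + 34} \cdot 78 \left(-58\right) = \frac{-35 + \frac{183}{13}}{42 + 34} \cdot 78 \left(-58\right) = - \frac{272}{13 \cdot 76} \cdot 78 \left(-58\right) = \left(- \frac{272}{13}\right) \frac{1}{76} \cdot 78 \left(-58\right) = \left(- \frac{68}{247}\right) 78 \left(-58\right) = \left(- \frac{408}{19}\right) \left(-58\right) = \frac{23664}{19}$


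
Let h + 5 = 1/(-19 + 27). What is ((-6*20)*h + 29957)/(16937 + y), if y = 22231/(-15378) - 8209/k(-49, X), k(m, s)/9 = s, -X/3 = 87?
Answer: 33432311628/18542059009 ≈ 1.8031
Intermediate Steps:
X = -261 (X = -3*87 = -261)
h = -39/8 (h = -5 + 1/(-19 + 27) = -5 + 1/8 = -39/8 ≈ -4.8750)
k(m, s) = 9*s
y = 2242951/1094634 (y = 22231/(-15378) - 8209/(9*(-261)) = 22231*(-1/15378) - 8209/(-2349) = -2021/1398 - 8209*(-1/2349) = -2021/1398 + 8209/2349 = 2242951/1094634 ≈ 2.0490)
((-6*20)*h + 29957)/(16937 + y) = (-6*20*(-39/8) + 29957)/(16937 + 2242951/1094634) = (-120*(-39/8) + 29957)/(18542059009/1094634) = (585 + 29957)*(1094634/18542059009) = 30542*(1094634/18542059009) = 33432311628/18542059009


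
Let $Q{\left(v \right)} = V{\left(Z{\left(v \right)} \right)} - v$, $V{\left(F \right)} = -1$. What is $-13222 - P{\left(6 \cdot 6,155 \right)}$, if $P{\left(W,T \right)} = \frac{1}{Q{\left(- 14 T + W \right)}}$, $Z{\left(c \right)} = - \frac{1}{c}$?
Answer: $- \frac{28202527}{2133} \approx -13222.0$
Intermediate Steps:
$Q{\left(v \right)} = -1 - v$
$P{\left(W,T \right)} = \frac{1}{-1 - W + 14 T}$ ($P{\left(W,T \right)} = \frac{1}{-1 - \left(- 14 T + W\right)} = \frac{1}{-1 - \left(W - 14 T\right)} = \frac{1}{-1 + \left(- W + 14 T\right)} = \frac{1}{-1 - W + 14 T}$)
$-13222 - P{\left(6 \cdot 6,155 \right)} = -13222 - \frac{1}{-1 - 6 \cdot 6 + 14 \cdot 155} = -13222 - \frac{1}{-1 - 36 + 2170} = -13222 - \frac{1}{2133} = - \frac{28202527}{2133}$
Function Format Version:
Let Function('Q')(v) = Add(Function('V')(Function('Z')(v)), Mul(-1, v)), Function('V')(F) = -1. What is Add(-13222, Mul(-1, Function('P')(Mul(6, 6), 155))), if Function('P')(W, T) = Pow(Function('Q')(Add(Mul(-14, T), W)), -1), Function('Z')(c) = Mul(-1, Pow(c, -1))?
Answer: Rational(-28202527, 2133) ≈ -13222.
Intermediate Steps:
Function('Q')(v) = Add(-1, Mul(-1, v))
Function('P')(W, T) = Pow(Add(-1, Mul(-1, W), Mul(14, T)), -1) (Function('P')(W, T) = Pow(Add(-1, Mul(-1, Add(Mul(-14, T), W))), -1) = Pow(Add(-1, Mul(-1, Add(W, Mul(-14, T)))), -1) = Pow(Add(-1, Add(Mul(-1, W), Mul(14, T))), -1) = Pow(Add(-1, Mul(-1, W), Mul(14, T)), -1))
Add(-13222, Mul(-1, Function('P')(Mul(6, 6), 155))) = Add(-13222, Mul(-1, Pow(Add(-1, Mul(-1, Mul(6, 6)), Mul(14, 155)), -1))) = Add(-13222, Mul(-1, Pow(Add(-1, Mul(-1, 36), 2170), -1))) = Add(-13222, Mul(-1, Pow(Add(-1, -36, 2170), -1))) = Add(-13222, Mul(-1, Pow(2133, -1))) = Add(-13222, Mul(-1, Rational(1, 2133))) = Add(-13222, Rational(-1, 2133)) = Rational(-28202527, 2133)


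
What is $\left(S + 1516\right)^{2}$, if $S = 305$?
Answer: $3316041$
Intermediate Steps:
$\left(S + 1516\right)^{2} = \left(305 + 1516\right)^{2} = 1821^{2} = 3316041$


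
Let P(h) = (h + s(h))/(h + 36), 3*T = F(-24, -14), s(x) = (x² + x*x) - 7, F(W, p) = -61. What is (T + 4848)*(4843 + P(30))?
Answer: 4655719663/198 ≈ 2.3514e+7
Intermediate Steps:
s(x) = -7 + 2*x² (s(x) = (x² + x²) - 7 = 2*x² - 7 = -7 + 2*x²)
T = -61/3 (T = (⅓)*(-61) = -61/3 ≈ -20.333)
P(h) = (-7 + h + 2*h²)/(36 + h) (P(h) = (h + (-7 + 2*h²))/(h + 36) = (-7 + h + 2*h²)/(36 + h))
(T + 4848)*(4843 + P(30)) = (-61/3 + 4848)*(4843 + (-7 + 30 + 2*30²)/(36 + 30)) = 14483*(4843 + (-7 + 30 + 2*900)/66)/3 = 14483*(4843 + (-7 + 30 + 1800)/66)/3 = 14483*(4843 + (1/66)*1823)/3 = 14483*(4843 + 1823/66)/3 = (14483/3)*(321461/66) = 4655719663/198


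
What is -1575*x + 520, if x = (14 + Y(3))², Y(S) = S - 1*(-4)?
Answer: -694055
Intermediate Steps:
Y(S) = 4 + S (Y(S) = S + 4 = 4 + S)
x = 441 (x = (14 + (4 + 3))² = (14 + 7)² = 21² = 441)
-1575*x + 520 = -1575*441 + 520 = -694575 + 520 = -694055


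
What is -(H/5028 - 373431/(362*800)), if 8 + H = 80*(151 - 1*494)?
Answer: 2456637967/364027200 ≈ 6.7485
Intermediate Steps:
H = -27448 (H = -8 + 80*(151 - 1*494) = -8 + 80*(151 - 494) = -8 + 80*(-343) = -8 - 27440 = -27448)
-(H/5028 - 373431/(362*800)) = -(-27448/5028 - 373431/(362*800)) = -(-27448*1/5028 - 373431/289600) = -(-6862/1257 - 373431*1/289600) = -(-6862/1257 - 373431/289600) = -1*(-2456637967/364027200) = 2456637967/364027200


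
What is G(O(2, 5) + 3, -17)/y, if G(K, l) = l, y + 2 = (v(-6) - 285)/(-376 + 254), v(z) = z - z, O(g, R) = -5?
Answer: -2074/41 ≈ -50.585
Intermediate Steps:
v(z) = 0
y = 41/122 (y = -2 + (0 - 285)/(-376 + 254) = -2 - 285/(-122) = -2 - 285*(-1/122) = -2 + 285/122 = 41/122 ≈ 0.33607)
G(O(2, 5) + 3, -17)/y = -17/41/122 = -17*122/41 = -2074/41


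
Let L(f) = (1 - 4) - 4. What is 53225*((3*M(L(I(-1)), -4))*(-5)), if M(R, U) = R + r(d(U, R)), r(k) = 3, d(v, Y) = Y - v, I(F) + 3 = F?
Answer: 3193500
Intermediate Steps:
I(F) = -3 + F
L(f) = -7 (L(f) = -3 - 4 = -7)
M(R, U) = 3 + R (M(R, U) = R + 3 = 3 + R)
53225*((3*M(L(I(-1)), -4))*(-5)) = 53225*((3*(3 - 7))*(-5)) = 53225*((3*(-4))*(-5)) = 53225*(-12*(-5)) = 53225*60 = 3193500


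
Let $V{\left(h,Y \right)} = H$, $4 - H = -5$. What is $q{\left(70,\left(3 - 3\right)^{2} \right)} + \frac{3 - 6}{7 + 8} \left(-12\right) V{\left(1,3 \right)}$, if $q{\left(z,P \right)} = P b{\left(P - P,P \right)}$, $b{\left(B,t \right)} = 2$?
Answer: $\frac{108}{5} \approx 21.6$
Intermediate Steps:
$H = 9$ ($H = 4 - -5 = 4 + 5 = 9$)
$V{\left(h,Y \right)} = 9$
$q{\left(z,P \right)} = 2 P$ ($q{\left(z,P \right)} = P 2 = 2 P$)
$q{\left(70,\left(3 - 3\right)^{2} \right)} + \frac{3 - 6}{7 + 8} \left(-12\right) V{\left(1,3 \right)} = 2 \left(3 - 3\right)^{2} + \frac{3 - 6}{7 + 8} \left(-12\right) 9 = 2 \cdot 0^{2} + - \frac{3}{15} \left(-12\right) 9 = 2 \cdot 0 + \left(-3\right) \frac{1}{15} \left(-12\right) 9 = 0 + \left(- \frac{1}{5}\right) \left(-12\right) 9 = 0 + \frac{12}{5} \cdot 9 = 0 + \frac{108}{5} = \frac{108}{5}$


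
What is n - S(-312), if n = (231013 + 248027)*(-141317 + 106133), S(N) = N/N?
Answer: -16854543361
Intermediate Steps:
S(N) = 1
n = -16854543360 (n = 479040*(-35184) = -16854543360)
n - S(-312) = -16854543360 - 1*1 = -16854543360 - 1 = -16854543361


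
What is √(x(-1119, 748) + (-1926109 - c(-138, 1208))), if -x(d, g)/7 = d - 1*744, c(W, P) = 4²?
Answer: 2*I*√478271 ≈ 1383.1*I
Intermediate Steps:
c(W, P) = 16
x(d, g) = 5208 - 7*d (x(d, g) = -7*(d - 1*744) = -7*(d - 744) = -7*(-744 + d) = 5208 - 7*d)
√(x(-1119, 748) + (-1926109 - c(-138, 1208))) = √((5208 - 7*(-1119)) + (-1926109 - 1*16)) = √((5208 + 7833) + (-1926109 - 16)) = √(13041 - 1926125) = √(-1913084) = 2*I*√478271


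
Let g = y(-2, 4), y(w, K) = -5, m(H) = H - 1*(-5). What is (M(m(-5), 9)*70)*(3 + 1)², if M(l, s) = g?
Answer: -5600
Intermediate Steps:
m(H) = 5 + H (m(H) = H + 5 = 5 + H)
g = -5
M(l, s) = -5
(M(m(-5), 9)*70)*(3 + 1)² = (-5*70)*(3 + 1)² = -350*4² = -350*16 = -5600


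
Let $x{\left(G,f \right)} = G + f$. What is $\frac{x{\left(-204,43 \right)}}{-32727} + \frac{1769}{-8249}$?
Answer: $- \frac{56565974}{269965023} \approx -0.20953$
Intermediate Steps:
$\frac{x{\left(-204,43 \right)}}{-32727} + \frac{1769}{-8249} = \frac{-204 + 43}{-32727} + \frac{1769}{-8249} = \left(-161\right) \left(- \frac{1}{32727}\right) + 1769 \left(- \frac{1}{8249}\right) = \frac{161}{32727} - \frac{1769}{8249} = - \frac{56565974}{269965023}$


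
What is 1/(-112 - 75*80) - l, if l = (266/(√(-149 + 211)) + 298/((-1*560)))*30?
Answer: 683009/42784 - 3990*√62/31 ≈ -997.50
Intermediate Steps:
l = -447/28 + 3990*√62/31 (l = (266/(√62) + 298/(-560))*30 = (266*(√62/62) + 298*(-1/560))*30 = (133*√62/31 - 149/280)*30 = (-149/280 + 133*√62/31)*30 = -447/28 + 3990*√62/31 ≈ 997.50)
1/(-112 - 75*80) - l = 1/(-112 - 75*80) - (-447/28 + 3990*√62/31) = 1/(-112 - 6000) + (447/28 - 3990*√62/31) = 1/(-6112) + (447/28 - 3990*√62/31) = -1/6112 + (447/28 - 3990*√62/31) = 683009/42784 - 3990*√62/31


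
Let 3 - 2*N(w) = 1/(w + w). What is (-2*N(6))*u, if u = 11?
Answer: -385/12 ≈ -32.083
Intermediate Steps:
N(w) = 3/2 - 1/(4*w) (N(w) = 3/2 - 1/(2*(w + w)) = 3/2 - 1/(2*w)/2 = 3/2 - 1/(4*w))
(-2*N(6))*u = -(-1 + 6*6)/(2*6)*11 = -(-1 + 36)/(2*6)*11 = -35/(2*6)*11 = -2*35/24*11 = -35/12*11 = -385/12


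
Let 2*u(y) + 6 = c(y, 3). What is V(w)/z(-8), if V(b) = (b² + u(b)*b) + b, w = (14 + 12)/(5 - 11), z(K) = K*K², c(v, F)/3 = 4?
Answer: -13/4608 ≈ -0.0028212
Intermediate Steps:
c(v, F) = 12 (c(v, F) = 3*4 = 12)
u(y) = 3 (u(y) = -3 + (½)*12 = -3 + 6 = 3)
z(K) = K³
w = -13/3 (w = 26/(-6) = 26*(-⅙) = -13/3 ≈ -4.3333)
V(b) = b² + 4*b (V(b) = (b² + 3*b) + b = b² + 4*b)
V(w)/z(-8) = (-13*(4 - 13/3)/3)/((-8)³) = -13/3*(-⅓)/(-512) = (13/9)*(-1/512) = -13/4608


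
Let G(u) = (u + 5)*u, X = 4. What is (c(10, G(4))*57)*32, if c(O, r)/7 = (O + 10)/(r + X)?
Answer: 6384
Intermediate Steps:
G(u) = u*(5 + u) (G(u) = (5 + u)*u = u*(5 + u))
c(O, r) = 7*(10 + O)/(4 + r) (c(O, r) = 7*((O + 10)/(r + 4)) = 7*((10 + O)/(4 + r)) = 7*(10 + O)/(4 + r))
(c(10, G(4))*57)*32 = ((7*(10 + 10)/(4 + 4*(5 + 4)))*57)*32 = ((7*20/(4 + 4*9))*57)*32 = ((7*20/(4 + 36))*57)*32 = ((7*20/40)*57)*32 = ((7*(1/40)*20)*57)*32 = ((7/2)*57)*32 = (399/2)*32 = 6384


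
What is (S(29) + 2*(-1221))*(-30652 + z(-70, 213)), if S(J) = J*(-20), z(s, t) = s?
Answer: 92841884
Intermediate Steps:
S(J) = -20*J
(S(29) + 2*(-1221))*(-30652 + z(-70, 213)) = (-20*29 + 2*(-1221))*(-30652 - 70) = (-580 - 2442)*(-30722) = -3022*(-30722) = 92841884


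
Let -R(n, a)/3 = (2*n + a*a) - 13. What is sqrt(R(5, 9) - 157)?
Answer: I*sqrt(391) ≈ 19.774*I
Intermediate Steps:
R(n, a) = 39 - 6*n - 3*a**2 (R(n, a) = -3*((2*n + a*a) - 13) = -3*((2*n + a**2) - 13) = -3*((a**2 + 2*n) - 13) = -3*(-13 + a**2 + 2*n) = 39 - 6*n - 3*a**2)
sqrt(R(5, 9) - 157) = sqrt((39 - 6*5 - 3*9**2) - 157) = sqrt((39 - 30 - 3*81) - 157) = sqrt((39 - 30 - 243) - 157) = sqrt(-234 - 157) = sqrt(-391) = I*sqrt(391)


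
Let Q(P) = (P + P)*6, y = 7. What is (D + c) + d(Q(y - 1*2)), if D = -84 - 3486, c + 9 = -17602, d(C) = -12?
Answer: -21193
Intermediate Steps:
Q(P) = 12*P (Q(P) = (2*P)*6 = 12*P)
c = -17611 (c = -9 - 17602 = -17611)
D = -3570
(D + c) + d(Q(y - 1*2)) = (-3570 - 17611) - 12 = -21181 - 12 = -21193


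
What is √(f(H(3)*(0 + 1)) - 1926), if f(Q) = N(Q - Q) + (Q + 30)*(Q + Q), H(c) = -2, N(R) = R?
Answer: I*√2038 ≈ 45.144*I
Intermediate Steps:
f(Q) = 2*Q*(30 + Q) (f(Q) = (Q - Q) + (Q + 30)*(Q + Q) = 0 + (30 + Q)*(2*Q) = 0 + 2*Q*(30 + Q) = 2*Q*(30 + Q))
√(f(H(3)*(0 + 1)) - 1926) = √(2*(-2*(0 + 1))*(30 - 2*(0 + 1)) - 1926) = √(2*(-2*1)*(30 - 2*1) - 1926) = √(2*(-2)*(30 - 2) - 1926) = √(2*(-2)*28 - 1926) = √(-112 - 1926) = √(-2038) = I*√2038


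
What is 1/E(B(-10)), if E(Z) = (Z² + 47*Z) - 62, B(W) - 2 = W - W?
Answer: 1/36 ≈ 0.027778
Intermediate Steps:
B(W) = 2 (B(W) = 2 + (W - W) = 2 + 0 = 2)
E(Z) = -62 + Z² + 47*Z
1/E(B(-10)) = 1/(-62 + 2² + 47*2) = 1/(-62 + 4 + 94) = 1/36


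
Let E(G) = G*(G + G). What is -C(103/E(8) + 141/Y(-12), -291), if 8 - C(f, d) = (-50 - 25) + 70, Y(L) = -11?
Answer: -13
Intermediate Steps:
E(G) = 2*G² (E(G) = G*(2*G) = 2*G²)
C(f, d) = 13 (C(f, d) = 8 - ((-50 - 25) + 70) = 8 - (-75 + 70) = 8 - 1*(-5) = 8 + 5 = 13)
-C(103/E(8) + 141/Y(-12), -291) = -1*13 = -13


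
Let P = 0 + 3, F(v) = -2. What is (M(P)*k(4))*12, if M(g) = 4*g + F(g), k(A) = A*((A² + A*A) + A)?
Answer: 17280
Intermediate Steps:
k(A) = A*(A + 2*A²) (k(A) = A*((A² + A²) + A) = A*(2*A² + A) = A*(A + 2*A²))
P = 3
M(g) = -2 + 4*g (M(g) = 4*g - 2 = -2 + 4*g)
(M(P)*k(4))*12 = ((-2 + 4*3)*(4²*(1 + 2*4)))*12 = ((-2 + 12)*(16*(1 + 8)))*12 = (10*(16*9))*12 = (10*144)*12 = 1440*12 = 17280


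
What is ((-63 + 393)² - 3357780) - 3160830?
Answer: -6409710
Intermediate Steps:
((-63 + 393)² - 3357780) - 3160830 = (330² - 3357780) - 3160830 = (108900 - 3357780) - 3160830 = -3248880 - 3160830 = -6409710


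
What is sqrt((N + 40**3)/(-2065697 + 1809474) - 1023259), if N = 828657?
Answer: 9*I*sqrt(829350778376362)/256223 ≈ 1011.6*I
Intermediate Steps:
sqrt((N + 40**3)/(-2065697 + 1809474) - 1023259) = sqrt((828657 + 40**3)/(-2065697 + 1809474) - 1023259) = sqrt((828657 + 64000)/(-256223) - 1023259) = sqrt(892657*(-1/256223) - 1023259) = sqrt(-892657/256223 - 1023259) = sqrt(-262183383414/256223) = 9*I*sqrt(829350778376362)/256223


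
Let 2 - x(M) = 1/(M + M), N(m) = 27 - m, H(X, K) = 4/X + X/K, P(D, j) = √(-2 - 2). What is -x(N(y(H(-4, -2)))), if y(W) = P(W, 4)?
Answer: -2905/1466 + I/733 ≈ -1.9816 + 0.0013643*I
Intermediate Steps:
P(D, j) = 2*I (P(D, j) = √(-4) = 2*I)
y(W) = 2*I
x(M) = 2 - 1/(2*M) (x(M) = 2 - 1/(M + M) = 2 - 1/(2*M))
-x(N(y(H(-4, -2)))) = -(2 - 1/(2*(27 - 2*I))) = -(2 - (27 + 2*I)/733/2) = -(2 - (27 + 2*I)/1466) = -2 + (27 + 2*I)/1466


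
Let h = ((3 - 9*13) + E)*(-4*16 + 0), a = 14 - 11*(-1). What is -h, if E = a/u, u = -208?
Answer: -94948/13 ≈ -7303.7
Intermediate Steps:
a = 25 (a = 14 + 11 = 25)
E = -25/208 (E = 25/(-208) = 25*(-1/208) = -25/208 ≈ -0.12019)
h = 94948/13 (h = ((3 - 9*13) - 25/208)*(-4*16 + 0) = ((3 - 117) - 25/208)*(-64 + 0) = (-114 - 25/208)*(-64) = -23737/208*(-64) = 94948/13 ≈ 7303.7)
-h = -1*94948/13 = -94948/13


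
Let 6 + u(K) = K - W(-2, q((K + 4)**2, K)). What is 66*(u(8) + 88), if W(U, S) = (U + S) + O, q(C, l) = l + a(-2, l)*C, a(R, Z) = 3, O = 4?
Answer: -23232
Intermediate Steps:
q(C, l) = l + 3*C
W(U, S) = 4 + S + U (W(U, S) = (U + S) + 4 = (S + U) + 4 = 4 + S + U)
u(K) = -8 - 3*(4 + K)**2 (u(K) = -6 + (K - (4 + (K + 3*(K + 4)**2) - 2)) = -6 + (K - (4 + (K + 3*(4 + K)**2) - 2)) = -6 + (K - (2 + K + 3*(4 + K)**2)) = -6 + (K + (-2 - K - 3*(4 + K)**2)) = -6 + (-2 - 3*(4 + K)**2) = -8 - 3*(4 + K)**2)
66*(u(8) + 88) = 66*((-8 - 3*(4 + 8)**2) + 88) = 66*((-8 - 3*12**2) + 88) = 66*((-8 - 3*144) + 88) = 66*((-8 - 432) + 88) = 66*(-440 + 88) = 66*(-352) = -23232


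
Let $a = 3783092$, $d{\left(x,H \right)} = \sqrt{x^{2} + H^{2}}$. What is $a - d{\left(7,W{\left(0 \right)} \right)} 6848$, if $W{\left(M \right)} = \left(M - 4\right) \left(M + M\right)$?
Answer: $3735156$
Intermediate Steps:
$W{\left(M \right)} = 2 M \left(-4 + M\right)$ ($W{\left(M \right)} = \left(-4 + M\right) 2 M = 2 M \left(-4 + M\right)$)
$d{\left(x,H \right)} = \sqrt{H^{2} + x^{2}}$
$a - d{\left(7,W{\left(0 \right)} \right)} 6848 = 3783092 - \sqrt{\left(2 \cdot 0 \left(-4 + 0\right)\right)^{2} + 7^{2}} \cdot 6848 = 3783092 - \sqrt{\left(2 \cdot 0 \left(-4\right)\right)^{2} + 49} \cdot 6848 = 3783092 - \sqrt{0^{2} + 49} \cdot 6848 = 3783092 - \sqrt{0 + 49} \cdot 6848 = 3783092 - \sqrt{49} \cdot 6848 = 3783092 - 7 \cdot 6848 = 3783092 - 47936 = 3735156$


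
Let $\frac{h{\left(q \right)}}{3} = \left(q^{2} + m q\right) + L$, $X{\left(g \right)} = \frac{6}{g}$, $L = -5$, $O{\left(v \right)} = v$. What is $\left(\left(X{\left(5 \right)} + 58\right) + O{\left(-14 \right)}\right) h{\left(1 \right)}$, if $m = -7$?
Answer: $- \frac{7458}{5} \approx -1491.6$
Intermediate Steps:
$h{\left(q \right)} = -15 - 21 q + 3 q^{2}$ ($h{\left(q \right)} = 3 \left(\left(q^{2} - 7 q\right) - 5\right) = 3 \left(-5 + q^{2} - 7 q\right) = -15 - 21 q + 3 q^{2}$)
$\left(\left(X{\left(5 \right)} + 58\right) + O{\left(-14 \right)}\right) h{\left(1 \right)} = \left(\left(\frac{6}{5} + 58\right) - 14\right) \left(-15 - 21 + 3 \cdot 1^{2}\right) = \left(\left(6 \cdot \frac{1}{5} + 58\right) - 14\right) \left(-15 - 21 + 3 \cdot 1\right) = \left(\left(\frac{6}{5} + 58\right) - 14\right) \left(-15 - 21 + 3\right) = \left(\frac{296}{5} - 14\right) \left(-33\right) = \frac{226}{5} \left(-33\right) = - \frac{7458}{5}$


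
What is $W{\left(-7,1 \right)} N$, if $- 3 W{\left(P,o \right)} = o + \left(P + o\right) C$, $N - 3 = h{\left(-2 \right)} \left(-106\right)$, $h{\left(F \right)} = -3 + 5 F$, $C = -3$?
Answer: $- \frac{26239}{3} \approx -8746.3$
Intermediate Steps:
$N = 1381$ ($N = 3 + \left(-3 + 5 \left(-2\right)\right) \left(-106\right) = 3 + \left(-3 - 10\right) \left(-106\right) = 3 - -1378 = 3 + 1378 = 1381$)
$W{\left(P,o \right)} = P + \frac{2 o}{3}$ ($W{\left(P,o \right)} = - \frac{o + \left(P + o\right) \left(-3\right)}{3} = - \frac{o - \left(3 P + 3 o\right)}{3} = - \frac{- 3 P - 2 o}{3} = P + \frac{2 o}{3}$)
$W{\left(-7,1 \right)} N = \left(-7 + \frac{2}{3} \cdot 1\right) 1381 = \left(-7 + \frac{2}{3}\right) 1381 = \left(- \frac{19}{3}\right) 1381 = - \frac{26239}{3}$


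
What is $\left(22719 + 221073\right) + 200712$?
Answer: $444504$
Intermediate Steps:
$\left(22719 + 221073\right) + 200712 = 243792 + 200712 = 444504$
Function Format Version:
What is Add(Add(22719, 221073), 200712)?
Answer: 444504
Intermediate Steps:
Add(Add(22719, 221073), 200712) = Add(243792, 200712) = 444504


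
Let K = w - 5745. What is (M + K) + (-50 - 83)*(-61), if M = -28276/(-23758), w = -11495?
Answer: -108405495/11879 ≈ -9125.8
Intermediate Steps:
K = -17240 (K = -11495 - 5745 = -17240)
M = 14138/11879 (M = -28276*(-1/23758) = 14138/11879 ≈ 1.1902)
(M + K) + (-50 - 83)*(-61) = (14138/11879 - 17240) + (-50 - 83)*(-61) = -204779822/11879 - 133*(-61) = -204779822/11879 + 8113 = -108405495/11879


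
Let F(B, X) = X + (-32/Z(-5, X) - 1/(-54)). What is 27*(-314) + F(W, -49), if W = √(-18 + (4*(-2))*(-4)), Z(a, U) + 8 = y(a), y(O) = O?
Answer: -5984213/702 ≈ -8524.5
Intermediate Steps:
Z(a, U) = -8 + a
W = √14 (W = √(-18 - 8*(-4)) = √(-18 + 32) = √14 ≈ 3.7417)
F(B, X) = 1741/702 + X (F(B, X) = X + (-32/(-8 - 5) - 1/(-54)) = X + (-32/(-13) - 1*(-1/54)) = X + (-32*(-1/13) + 1/54) = X + (32/13 + 1/54) = X + 1741/702 = 1741/702 + X)
27*(-314) + F(W, -49) = 27*(-314) + (1741/702 - 49) = -8478 - 32657/702 = -5984213/702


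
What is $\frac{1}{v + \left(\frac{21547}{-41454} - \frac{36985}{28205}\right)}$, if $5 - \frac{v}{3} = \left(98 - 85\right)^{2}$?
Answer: $- \frac{233842014}{115478452753} \approx -0.002025$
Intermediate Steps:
$v = -492$ ($v = 15 - 3 \left(98 - 85\right)^{2} = 15 - 3 \cdot 13^{2} = 15 - 507 = -492$)
$\frac{1}{v + \left(\frac{21547}{-41454} - \frac{36985}{28205}\right)} = \frac{1}{-492 + \left(\frac{21547}{-41454} - \frac{36985}{28205}\right)} = \frac{1}{-492 + \left(21547 \left(- \frac{1}{41454}\right) - \frac{7397}{5641}\right)} = \frac{1}{-492 - \frac{428181865}{233842014}} = \frac{1}{- \frac{115478452753}{233842014}} = - \frac{233842014}{115478452753}$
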